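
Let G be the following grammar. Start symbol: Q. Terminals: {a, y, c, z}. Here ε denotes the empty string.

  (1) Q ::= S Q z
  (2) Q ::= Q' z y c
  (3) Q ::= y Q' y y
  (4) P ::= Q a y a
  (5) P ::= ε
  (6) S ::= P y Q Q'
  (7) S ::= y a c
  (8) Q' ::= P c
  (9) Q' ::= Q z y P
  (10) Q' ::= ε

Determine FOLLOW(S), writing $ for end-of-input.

{c, y, z}

FIRST(Q) = {c, y, z}  (via S Q z, Q' z y c)
FIRST(P) = {ε, c, y, z}  (via Q a y a)
FIRST(S) = {c, y, z}  (via P y Q Q')
FIRST(Q') = {ε, c, y, z}  (via P c, Q z y P)
FOLLOW(Q) includes $ since Q is the start symbol.
FOLLOW(S): in Q::=S Q z, S is followed by Q z with FIRST {c, y, z}. Thus FOLLOW(S) = {c, y, z}.
FOLLOW(Q): in Q::=S Q z, Q is followed by z with FIRST {z}; in P::=Q a y a, Q is followed by a y a with FIRST {a}; in S::=P y Q Q', Q is followed by Q' with FIRST {ε, c, y, z}; in S::=P y Q Q', the suffix after Q is nullable, so FOLLOW(Q) ⊇ FOLLOW(S) = {c, y, z}; in Q'::=Q z y P, Q is followed by z y P with FIRST {z}. Thus FOLLOW(Q) = {$, a, c, y, z}.
FOLLOW(Q'): in Q::=Q' z y c, Q' is followed by z y c with FIRST {z}; in Q::=y Q' y y, Q' is followed by y y with FIRST {y}; in S::=P y Q Q', the suffix after Q' is empty, so FOLLOW(Q') ⊇ FOLLOW(S) = {c, y, z}. Thus FOLLOW(Q') = {c, y, z}.
FOLLOW(P): in S::=P y Q Q', P is followed by y Q Q' with FIRST {y}; in Q'::=P c, P is followed by c with FIRST {c}; in Q'::=Q z y P, the suffix after P is empty, so FOLLOW(P) ⊇ FOLLOW(Q') = {c, y, z}. Thus FOLLOW(P) = {c, y, z}.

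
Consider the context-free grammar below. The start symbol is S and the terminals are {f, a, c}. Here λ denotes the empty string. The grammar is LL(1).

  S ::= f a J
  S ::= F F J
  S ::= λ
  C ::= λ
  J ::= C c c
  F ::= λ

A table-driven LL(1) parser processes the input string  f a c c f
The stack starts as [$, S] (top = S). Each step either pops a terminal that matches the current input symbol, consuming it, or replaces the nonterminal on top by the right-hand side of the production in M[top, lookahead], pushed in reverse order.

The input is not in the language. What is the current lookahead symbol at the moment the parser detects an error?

step 1: stack=$ S  input=f a c c f $  — expand S ::= f a J
step 2: stack=$ J a f  input=f a c c f $  — match f
step 3: stack=$ J a  input=a c c f $  — match a
step 4: stack=$ J  input=c c f $  — expand J ::= C c c
step 5: stack=$ c c C  input=c c f $  — expand C ::= λ
step 6: stack=$ c c  input=c c f $  — match c
step 7: stack=$ c  input=c f $  — match c
step 8: stack=$  input=f $  — error: stack empty but input remains

f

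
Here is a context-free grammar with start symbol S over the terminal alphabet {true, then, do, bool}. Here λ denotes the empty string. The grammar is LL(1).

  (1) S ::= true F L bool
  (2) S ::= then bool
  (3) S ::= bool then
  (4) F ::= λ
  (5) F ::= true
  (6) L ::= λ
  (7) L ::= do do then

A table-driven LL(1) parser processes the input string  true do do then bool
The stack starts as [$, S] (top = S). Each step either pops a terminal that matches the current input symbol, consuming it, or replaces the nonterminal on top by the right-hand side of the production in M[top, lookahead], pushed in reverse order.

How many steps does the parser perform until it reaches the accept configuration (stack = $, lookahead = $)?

step 1: stack=$ S  input=true do do then bool $  — expand S ::= true F L bool
step 2: stack=$ bool L F true  input=true do do then bool $  — match true
step 3: stack=$ bool L F  input=do do then bool $  — expand F ::= λ
step 4: stack=$ bool L  input=do do then bool $  — expand L ::= do do then
step 5: stack=$ bool then do do  input=do do then bool $  — match do
step 6: stack=$ bool then do  input=do then bool $  — match do
step 7: stack=$ bool then  input=then bool $  — match then
step 8: stack=$ bool  input=bool $  — match bool
Accept reached after 8 steps.

8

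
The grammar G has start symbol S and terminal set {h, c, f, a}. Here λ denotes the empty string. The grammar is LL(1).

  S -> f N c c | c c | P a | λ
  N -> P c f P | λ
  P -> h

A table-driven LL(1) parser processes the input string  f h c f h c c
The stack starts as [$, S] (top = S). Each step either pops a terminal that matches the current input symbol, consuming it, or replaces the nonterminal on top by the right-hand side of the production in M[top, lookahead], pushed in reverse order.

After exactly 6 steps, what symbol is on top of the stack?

f

     Stack          Input            Action
  1  $ S            f h c f h c c $  expand S -> f N c c
  2  $ c c N f      f h c f h c c $  match f
  3  $ c c N        h c f h c c $    expand N -> P c f P
  4  $ c c P f c P  h c f h c c $    expand P -> h
  5  $ c c P f c h  h c f h c c $    match h
  6  $ c c P f c    c f h c c $      match c
Stack after step 6: $ c c P f (top = f).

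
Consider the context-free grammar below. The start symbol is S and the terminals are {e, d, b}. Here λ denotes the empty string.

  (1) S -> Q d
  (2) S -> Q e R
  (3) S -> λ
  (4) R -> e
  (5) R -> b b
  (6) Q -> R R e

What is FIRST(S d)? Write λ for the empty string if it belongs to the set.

FIRST(R) = {b, e}
FIRST(Q) = {b, e}  (via R R e)
FIRST(S) = {λ, b, e}  (via Q d, Q e R)
FIRST(S d): take FIRST of each symbol in turn, carrying on past any symbol whose FIRST contains λ; result {b, d, e}.

{b, d, e}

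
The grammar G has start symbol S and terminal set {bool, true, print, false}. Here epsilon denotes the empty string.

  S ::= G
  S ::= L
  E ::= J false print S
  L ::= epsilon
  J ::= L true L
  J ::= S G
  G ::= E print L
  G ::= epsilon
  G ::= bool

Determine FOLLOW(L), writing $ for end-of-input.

FIRST(L): from L::=epsilon we get {epsilon}. So FIRST(L) = {epsilon}.
FIRST(S): from S::=G we get {epsilon, bool, false, true}; from S::=L we get {epsilon}. So FIRST(S) = {epsilon, bool, false, true}.
FIRST(E): from E::=J false print S we get {bool, false, true}. So FIRST(E) = {bool, false, true}.
FIRST(G): from G::=E print L we get {bool, false, true}; from G::=epsilon we get {epsilon}; from G::=bool we get {bool}. So FIRST(G) = {epsilon, bool, false, true}.
FIRST(J): from J::=L true L we get {true}; from J::=S G we get {epsilon, bool, false, true}. So FIRST(J) = {epsilon, bool, false, true}.
FOLLOW(S) includes $ since S is the start symbol.
FOLLOW(E): in G::=E print L, E is followed by print L with FIRST {print}. Thus FOLLOW(E) = {print}.
FOLLOW(J): in E::=J false print S, J is followed by false print S with FIRST {false}. Thus FOLLOW(J) = {false}.
FOLLOW(S): in E::=J false print S, the suffix after S is empty, so FOLLOW(S) ⊇ FOLLOW(E) = {print}; in J::=S G, S is followed by G with FIRST {epsilon, bool, false, true}; in J::=S G, the suffix after S is nullable, so FOLLOW(S) ⊇ FOLLOW(J) = {false}. Thus FOLLOW(S) = {$, bool, false, print, true}.
FOLLOW(G): in S::=G, the suffix after G is empty, so FOLLOW(G) ⊇ FOLLOW(S) = {$, bool, false, print, true}; in J::=S G, the suffix after G is empty, so FOLLOW(G) ⊇ FOLLOW(J) = {false}. Thus FOLLOW(G) = {$, bool, false, print, true}.
FOLLOW(L): in S::=L, the suffix after L is empty, so FOLLOW(L) ⊇ FOLLOW(S) = {$, bool, false, print, true}; in J::=L true L (occurrence 1), L is followed by true L with FIRST {true}; in J::=L true L (occurrence 2), the suffix after L is empty, so FOLLOW(L) ⊇ FOLLOW(J) = {false}; in G::=E print L, the suffix after L is empty, so FOLLOW(L) ⊇ FOLLOW(G) = {$, bool, false, print, true}. Thus FOLLOW(L) = {$, bool, false, print, true}.

{$, bool, false, print, true}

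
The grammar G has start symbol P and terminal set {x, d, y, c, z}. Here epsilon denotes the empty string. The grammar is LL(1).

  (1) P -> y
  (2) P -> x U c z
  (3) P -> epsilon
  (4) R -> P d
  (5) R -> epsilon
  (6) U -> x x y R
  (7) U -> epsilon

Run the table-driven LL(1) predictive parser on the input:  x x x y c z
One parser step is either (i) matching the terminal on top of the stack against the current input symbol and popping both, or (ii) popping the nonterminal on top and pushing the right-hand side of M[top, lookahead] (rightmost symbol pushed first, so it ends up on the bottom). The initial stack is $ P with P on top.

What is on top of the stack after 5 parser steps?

     Stack          Input          Action
  1  $ P            x x x y c z $  expand P -> x U c z
  2  $ z c U x      x x x y c z $  match x
  3  $ z c U        x x y c z $    expand U -> x x y R
  4  $ z c R y x x  x x y c z $    match x
  5  $ z c R y x    x y c z $      match x
Stack after step 5: $ z c R y (top = y).

y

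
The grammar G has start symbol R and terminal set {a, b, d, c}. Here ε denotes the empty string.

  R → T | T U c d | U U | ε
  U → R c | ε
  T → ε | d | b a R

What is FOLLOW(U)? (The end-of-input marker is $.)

{$, b, c, d}

FIRST(T) = {ε, b, d}
FIRST(R) = {ε, b, c, d}  (via T, T U c d, U U)
FIRST(U) = {ε, b, c, d}  (via R c)
FOLLOW(R) includes $ since R is the start symbol.
FOLLOW(R): in U→R c, R is followed by c with FIRST {c}; in T→b a R, the suffix after R is empty, so FOLLOW(R) ⊇ FOLLOW(T) = {$, b, c, d}. Thus FOLLOW(R) = {$, b, c, d}.
FOLLOW(U): in R→T U c d, U is followed by c d with FIRST {c}; in R→U U (occurrence 1), U is followed by U with FIRST {ε, b, c, d}; in R→U U (occurrence 1), the suffix after U is nullable, so FOLLOW(U) ⊇ FOLLOW(R) = {$, b, c, d}; in R→U U (occurrence 2), the suffix after U is empty, so FOLLOW(U) ⊇ FOLLOW(R) = {$, b, c, d}. Thus FOLLOW(U) = {$, b, c, d}.
FOLLOW(T): in R→T, the suffix after T is empty, so FOLLOW(T) ⊇ FOLLOW(R) = {$, b, c, d}; in R→T U c d, T is followed by U c d with FIRST {b, c, d}. Thus FOLLOW(T) = {$, b, c, d}.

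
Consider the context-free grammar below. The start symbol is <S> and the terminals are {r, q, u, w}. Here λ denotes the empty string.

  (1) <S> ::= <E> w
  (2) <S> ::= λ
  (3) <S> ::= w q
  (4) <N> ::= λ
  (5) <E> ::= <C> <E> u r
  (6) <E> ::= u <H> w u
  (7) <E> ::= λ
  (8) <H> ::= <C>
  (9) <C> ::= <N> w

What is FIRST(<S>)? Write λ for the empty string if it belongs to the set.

{λ, u, w}

FIRST(<N>) = {λ}
FIRST(<C>) = {w}  (via <N> w)
FIRST(<E>) = {λ, u, w}  (via <C> <E> u r)
FIRST(<H>) = {w}  (via <C>)
FIRST(<S>) = {λ, u, w}  (via <E> w)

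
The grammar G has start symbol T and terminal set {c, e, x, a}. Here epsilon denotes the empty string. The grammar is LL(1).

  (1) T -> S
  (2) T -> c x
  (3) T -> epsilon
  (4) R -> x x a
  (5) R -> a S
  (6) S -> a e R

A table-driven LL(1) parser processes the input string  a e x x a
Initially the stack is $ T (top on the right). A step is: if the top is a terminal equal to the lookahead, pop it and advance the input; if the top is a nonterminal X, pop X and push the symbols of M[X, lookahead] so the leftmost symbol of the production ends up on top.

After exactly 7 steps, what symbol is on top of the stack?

a

     Stack    Input        Action
  1  $ T      a e x x a $  expand T -> S
  2  $ S      a e x x a $  expand S -> a e R
  3  $ R e a  a e x x a $  match a
  4  $ R e    e x x a $    match e
  5  $ R      x x a $      expand R -> x x a
  6  $ a x x  x x a $      match x
  7  $ a x    x a $        match x
Stack after step 7: $ a (top = a).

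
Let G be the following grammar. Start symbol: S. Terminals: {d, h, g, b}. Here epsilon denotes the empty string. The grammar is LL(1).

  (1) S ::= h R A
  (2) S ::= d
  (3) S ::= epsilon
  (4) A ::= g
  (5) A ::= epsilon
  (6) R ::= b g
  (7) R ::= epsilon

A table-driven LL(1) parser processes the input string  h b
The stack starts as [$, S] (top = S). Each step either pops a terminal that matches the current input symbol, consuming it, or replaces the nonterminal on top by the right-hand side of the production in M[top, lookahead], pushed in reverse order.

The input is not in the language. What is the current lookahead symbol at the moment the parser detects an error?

step 1: stack=$ S  input=h b $  — expand S ::= h R A
step 2: stack=$ A R h  input=h b $  — match h
step 3: stack=$ A R  input=b $  — expand R ::= b g
step 4: stack=$ A g b  input=b $  — match b
step 5: stack=$ A g  input=$  — error: top is terminal g but lookahead is $

$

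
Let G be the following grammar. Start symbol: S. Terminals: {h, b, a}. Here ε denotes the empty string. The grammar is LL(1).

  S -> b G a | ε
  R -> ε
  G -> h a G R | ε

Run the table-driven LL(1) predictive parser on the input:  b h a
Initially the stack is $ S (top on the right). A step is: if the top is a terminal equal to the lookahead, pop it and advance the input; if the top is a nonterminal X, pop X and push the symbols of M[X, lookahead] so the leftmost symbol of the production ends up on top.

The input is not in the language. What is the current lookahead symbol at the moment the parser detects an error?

step 1: stack=$ S  input=b h a $  — expand S -> b G a
step 2: stack=$ a G b  input=b h a $  — match b
step 3: stack=$ a G  input=h a $  — expand G -> h a G R
step 4: stack=$ a R G a h  input=h a $  — match h
step 5: stack=$ a R G a  input=a $  — match a
step 6: stack=$ a R G  input=$  — error: M[G, $] is empty

$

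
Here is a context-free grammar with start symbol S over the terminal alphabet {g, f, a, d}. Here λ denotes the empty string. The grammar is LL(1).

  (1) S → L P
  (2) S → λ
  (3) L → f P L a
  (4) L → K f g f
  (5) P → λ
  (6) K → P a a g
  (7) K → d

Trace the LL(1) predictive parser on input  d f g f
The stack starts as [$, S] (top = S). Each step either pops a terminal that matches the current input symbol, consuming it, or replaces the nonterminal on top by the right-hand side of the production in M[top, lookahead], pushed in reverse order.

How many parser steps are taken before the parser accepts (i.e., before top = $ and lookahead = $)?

step 1: stack=$ S  input=d f g f $  — expand S → L P
step 2: stack=$ P L  input=d f g f $  — expand L → K f g f
step 3: stack=$ P f g f K  input=d f g f $  — expand K → d
step 4: stack=$ P f g f d  input=d f g f $  — match d
step 5: stack=$ P f g f  input=f g f $  — match f
step 6: stack=$ P f g  input=g f $  — match g
step 7: stack=$ P f  input=f $  — match f
step 8: stack=$ P  input=$  — expand P → λ
Accept reached after 8 steps.

8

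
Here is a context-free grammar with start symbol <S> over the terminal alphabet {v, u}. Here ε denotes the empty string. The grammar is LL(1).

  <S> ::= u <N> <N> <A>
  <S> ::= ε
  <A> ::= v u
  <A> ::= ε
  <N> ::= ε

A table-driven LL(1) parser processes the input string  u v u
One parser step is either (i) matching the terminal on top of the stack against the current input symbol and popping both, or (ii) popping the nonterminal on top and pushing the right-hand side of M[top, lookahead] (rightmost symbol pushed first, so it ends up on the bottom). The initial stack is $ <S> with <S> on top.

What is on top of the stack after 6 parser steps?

     Stack            Input    Action
  1  $ <S>            u v u $  expand <S> ::= u <N> <N> <A>
  2  $ <A> <N> <N> u  u v u $  match u
  3  $ <A> <N> <N>    v u $    expand <N> ::= ε
  4  $ <A> <N>        v u $    expand <N> ::= ε
  5  $ <A>            v u $    expand <A> ::= v u
  6  $ u v            v u $    match v
Stack after step 6: $ u (top = u).

u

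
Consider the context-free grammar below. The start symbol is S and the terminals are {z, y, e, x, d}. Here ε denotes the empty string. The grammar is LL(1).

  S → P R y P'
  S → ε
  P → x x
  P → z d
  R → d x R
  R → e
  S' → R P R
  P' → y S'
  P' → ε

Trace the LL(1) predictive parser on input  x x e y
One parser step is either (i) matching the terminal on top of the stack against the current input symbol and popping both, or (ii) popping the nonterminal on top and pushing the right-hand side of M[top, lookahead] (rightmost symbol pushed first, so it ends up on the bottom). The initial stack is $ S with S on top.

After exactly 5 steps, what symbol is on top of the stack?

e

step 1: stack=$ S  input=x x e y $  — expand S → P R y P'
step 2: stack=$ P' y R P  input=x x e y $  — expand P → x x
step 3: stack=$ P' y R x x  input=x x e y $  — match x
step 4: stack=$ P' y R x  input=x e y $  — match x
step 5: stack=$ P' y R  input=e y $  — expand R → e
Stack after step 5: $ P' y e (top = e).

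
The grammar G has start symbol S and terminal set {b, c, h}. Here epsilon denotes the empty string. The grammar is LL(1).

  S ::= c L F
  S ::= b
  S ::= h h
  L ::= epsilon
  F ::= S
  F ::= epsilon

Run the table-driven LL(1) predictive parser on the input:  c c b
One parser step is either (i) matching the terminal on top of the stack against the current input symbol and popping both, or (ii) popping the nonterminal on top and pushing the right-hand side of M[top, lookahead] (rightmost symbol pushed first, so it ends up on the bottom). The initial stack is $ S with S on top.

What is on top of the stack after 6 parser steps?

step 1: stack=$ S  input=c c b $  — expand S ::= c L F
step 2: stack=$ F L c  input=c c b $  — match c
step 3: stack=$ F L  input=c b $  — expand L ::= epsilon
step 4: stack=$ F  input=c b $  — expand F ::= S
step 5: stack=$ S  input=c b $  — expand S ::= c L F
step 6: stack=$ F L c  input=c b $  — match c
Stack after step 6: $ F L (top = L).

L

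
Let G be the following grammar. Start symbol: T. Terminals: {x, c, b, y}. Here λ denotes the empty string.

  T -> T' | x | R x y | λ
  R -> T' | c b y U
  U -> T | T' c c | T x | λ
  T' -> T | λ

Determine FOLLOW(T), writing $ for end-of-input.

{$, c, x}

FIRST(T) = {λ, c, x}  (via T', R x y)
FIRST(T') = {λ, c, x}  (via T)
FIRST(R) = {λ, c, x}  (via T')
FIRST(U) = {λ, c, x}  (via T, T' c c, T x)
FOLLOW(T) includes $ since T is the start symbol.
FOLLOW(R): in T->R x y, R is followed by x y with FIRST {x}. Thus FOLLOW(R) = {x}.
FOLLOW(U): in R->c b y U, the suffix after U is empty, so FOLLOW(U) ⊇ FOLLOW(R) = {x}. Thus FOLLOW(U) = {x}.
FOLLOW(T): in U->T, the suffix after T is empty, so FOLLOW(T) ⊇ FOLLOW(U) = {x}; in U->T x, T is followed by x with FIRST {x}; in T'->T, the suffix after T is empty, so FOLLOW(T) ⊇ FOLLOW(T') = {$, c, x}. Thus FOLLOW(T) = {$, c, x}.
FOLLOW(T'): in T->T', the suffix after T' is empty, so FOLLOW(T') ⊇ FOLLOW(T) = {$, c, x}; in R->T', the suffix after T' is empty, so FOLLOW(T') ⊇ FOLLOW(R) = {x}; in U->T' c c, T' is followed by c c with FIRST {c}. Thus FOLLOW(T') = {$, c, x}.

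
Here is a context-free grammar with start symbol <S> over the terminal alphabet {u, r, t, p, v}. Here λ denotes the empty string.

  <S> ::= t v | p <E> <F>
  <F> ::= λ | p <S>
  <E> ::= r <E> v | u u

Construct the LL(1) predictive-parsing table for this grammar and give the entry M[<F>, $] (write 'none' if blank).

<F> ::= λ

FIRST(<S>): from <S>::=t v we get {t}; from <S>::=p <E> <F> we get {p}. So FIRST(<S>) = {p, t}.
FIRST(<F>): from <F>::=λ we get {λ}; from <F>::=p <S> we get {p}. So FIRST(<F>) = {λ, p}.
FIRST(<E>): from <E>::=r <E> v we get {r}; from <E>::=u u we get {u}. So FIRST(<E>) = {r, u}.
FOLLOW(<S>) includes $ since <S> is the start symbol.
FOLLOW(<S>): in <F>::=p <S>, the suffix after <S> is empty, so FOLLOW(<S>) ⊇ FOLLOW(<F>) = {$}. Thus FOLLOW(<S>) = {$}.
FOLLOW(<F>): in <S>::=p <E> <F>, the suffix after <F> is empty, so FOLLOW(<F>) ⊇ FOLLOW(<S>) = {$}. Thus FOLLOW(<F>) = {$}.
For <F> ::= λ: FIRST(λ) = {λ}, so it goes in M[<F>, t] for t ∈ {}; since λ ∈ FIRST, also for every t ∈ FOLLOW(<F>) = {$}.
For <F> ::= p <S>: FIRST(p <S>) = {p}, so it goes in M[<F>, t] for t ∈ {p}.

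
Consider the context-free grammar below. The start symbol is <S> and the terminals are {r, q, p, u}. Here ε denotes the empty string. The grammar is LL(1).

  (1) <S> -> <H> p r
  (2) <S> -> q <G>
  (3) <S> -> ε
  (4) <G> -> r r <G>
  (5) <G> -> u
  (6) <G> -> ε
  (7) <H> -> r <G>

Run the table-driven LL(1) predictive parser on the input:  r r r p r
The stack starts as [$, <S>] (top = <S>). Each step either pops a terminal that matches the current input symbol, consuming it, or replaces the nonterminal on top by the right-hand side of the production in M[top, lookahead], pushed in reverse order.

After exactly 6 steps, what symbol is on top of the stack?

step 1: stack=$ <S>  input=r r r p r $  — expand <S> -> <H> p r
step 2: stack=$ r p <H>  input=r r r p r $  — expand <H> -> r <G>
step 3: stack=$ r p <G> r  input=r r r p r $  — match r
step 4: stack=$ r p <G>  input=r r p r $  — expand <G> -> r r <G>
step 5: stack=$ r p <G> r r  input=r r p r $  — match r
step 6: stack=$ r p <G> r  input=r p r $  — match r
Stack after step 6: $ r p <G> (top = <G>).

<G>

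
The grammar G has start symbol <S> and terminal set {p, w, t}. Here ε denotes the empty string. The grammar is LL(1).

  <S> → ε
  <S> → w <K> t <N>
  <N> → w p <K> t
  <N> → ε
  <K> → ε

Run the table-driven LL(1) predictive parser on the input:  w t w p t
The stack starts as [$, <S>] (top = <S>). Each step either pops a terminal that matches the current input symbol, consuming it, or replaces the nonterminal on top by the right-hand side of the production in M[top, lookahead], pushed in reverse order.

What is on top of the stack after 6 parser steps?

step 1: stack=$ <S>  input=w t w p t $  — expand <S> → w <K> t <N>
step 2: stack=$ <N> t <K> w  input=w t w p t $  — match w
step 3: stack=$ <N> t <K>  input=t w p t $  — expand <K> → ε
step 4: stack=$ <N> t  input=t w p t $  — match t
step 5: stack=$ <N>  input=w p t $  — expand <N> → w p <K> t
step 6: stack=$ t <K> p w  input=w p t $  — match w
Stack after step 6: $ t <K> p (top = p).

p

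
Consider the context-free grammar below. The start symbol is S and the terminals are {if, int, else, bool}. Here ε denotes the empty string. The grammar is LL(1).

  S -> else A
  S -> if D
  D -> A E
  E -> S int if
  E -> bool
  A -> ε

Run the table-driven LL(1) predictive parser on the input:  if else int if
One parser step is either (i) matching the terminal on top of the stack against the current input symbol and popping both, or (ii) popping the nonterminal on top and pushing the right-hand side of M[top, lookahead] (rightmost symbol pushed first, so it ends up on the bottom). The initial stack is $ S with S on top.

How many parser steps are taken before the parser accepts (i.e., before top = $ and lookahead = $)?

step 1: stack=$ S  input=if else int if $  — expand S -> if D
step 2: stack=$ D if  input=if else int if $  — match if
step 3: stack=$ D  input=else int if $  — expand D -> A E
step 4: stack=$ E A  input=else int if $  — expand A -> ε
step 5: stack=$ E  input=else int if $  — expand E -> S int if
step 6: stack=$ if int S  input=else int if $  — expand S -> else A
step 7: stack=$ if int A else  input=else int if $  — match else
step 8: stack=$ if int A  input=int if $  — expand A -> ε
step 9: stack=$ if int  input=int if $  — match int
step 10: stack=$ if  input=if $  — match if
Accept reached after 10 steps.

10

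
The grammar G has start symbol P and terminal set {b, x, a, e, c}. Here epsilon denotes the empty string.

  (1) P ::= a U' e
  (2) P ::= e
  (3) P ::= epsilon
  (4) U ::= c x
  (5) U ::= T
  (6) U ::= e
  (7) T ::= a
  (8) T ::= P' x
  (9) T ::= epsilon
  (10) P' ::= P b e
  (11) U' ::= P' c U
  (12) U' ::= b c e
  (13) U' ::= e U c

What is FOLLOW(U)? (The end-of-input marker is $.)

{c, e}

FIRST(P) = {epsilon, a, e}
FIRST(P') = {a, b, e}  (via P b e)
FIRST(T) = {epsilon, a, b, e}  (via P' x)
FIRST(U') = {a, b, e}  (via P' c U)
FIRST(U) = {epsilon, a, b, c, e}  (via T)
FOLLOW(P) includes $ since P is the start symbol.
FOLLOW(P): in P'::=P b e, P is followed by b e with FIRST {b}. Thus FOLLOW(P) = {$, b}.
FOLLOW(P'): in T::=P' x, P' is followed by x with FIRST {x}; in U'::=P' c U, P' is followed by c U with FIRST {c}. Thus FOLLOW(P') = {c, x}.
FOLLOW(U'): in P::=a U' e, U' is followed by e with FIRST {e}. Thus FOLLOW(U') = {e}.
FOLLOW(U): in U'::=P' c U, the suffix after U is empty, so FOLLOW(U) ⊇ FOLLOW(U') = {e}; in U'::=e U c, U is followed by c with FIRST {c}. Thus FOLLOW(U) = {c, e}.
FOLLOW(T): in U::=T, the suffix after T is empty, so FOLLOW(T) ⊇ FOLLOW(U) = {c, e}. Thus FOLLOW(T) = {c, e}.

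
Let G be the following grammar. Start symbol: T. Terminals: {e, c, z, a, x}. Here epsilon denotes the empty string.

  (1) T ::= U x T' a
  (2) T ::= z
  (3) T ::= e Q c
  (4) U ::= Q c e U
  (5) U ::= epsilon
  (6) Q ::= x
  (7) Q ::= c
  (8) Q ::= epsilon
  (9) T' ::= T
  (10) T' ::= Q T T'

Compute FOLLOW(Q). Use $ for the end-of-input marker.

FIRST(Q) = {epsilon, c, x}
FIRST(U) = {epsilon, c, x}  (via Q c e U)
FIRST(T) = {c, e, x, z}  (via U x T' a)
FIRST(T') = {c, e, x, z}  (via T, Q T T')
FOLLOW(T) includes $ since T is the start symbol.
FOLLOW(U): in T::=U x T' a, U is followed by x T' a with FIRST {x}; in U::=Q c e U, the suffix after U is empty (adds nothing new). Thus FOLLOW(U) = {x}.
FOLLOW(Q): in T::=e Q c, Q is followed by c with FIRST {c}; in U::=Q c e U, Q is followed by c e U with FIRST {c}; in T'::=Q T T', Q is followed by T T' with FIRST {c, e, x, z}. Thus FOLLOW(Q) = {c, e, x, z}.
FOLLOW(T'): in T::=U x T' a, T' is followed by a with FIRST {a}; in T'::=Q T T', the suffix after T' is empty (adds nothing new). Thus FOLLOW(T') = {a}.
FOLLOW(T): in T'::=T, the suffix after T is empty, so FOLLOW(T) ⊇ FOLLOW(T') = {a}; in T'::=Q T T', T is followed by T' with FIRST {c, e, x, z}. Thus FOLLOW(T) = {$, a, c, e, x, z}.

{c, e, x, z}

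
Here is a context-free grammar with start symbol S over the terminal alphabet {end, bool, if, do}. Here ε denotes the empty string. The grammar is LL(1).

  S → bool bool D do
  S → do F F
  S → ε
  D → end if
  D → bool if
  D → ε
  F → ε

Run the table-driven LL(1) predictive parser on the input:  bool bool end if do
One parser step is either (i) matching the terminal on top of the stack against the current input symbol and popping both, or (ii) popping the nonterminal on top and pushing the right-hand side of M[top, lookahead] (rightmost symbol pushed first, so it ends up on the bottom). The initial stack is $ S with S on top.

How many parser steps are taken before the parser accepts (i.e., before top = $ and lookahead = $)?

step 1: stack=$ S  input=bool bool end if do $  — expand S → bool bool D do
step 2: stack=$ do D bool bool  input=bool bool end if do $  — match bool
step 3: stack=$ do D bool  input=bool end if do $  — match bool
step 4: stack=$ do D  input=end if do $  — expand D → end if
step 5: stack=$ do if end  input=end if do $  — match end
step 6: stack=$ do if  input=if do $  — match if
step 7: stack=$ do  input=do $  — match do
Accept reached after 7 steps.

7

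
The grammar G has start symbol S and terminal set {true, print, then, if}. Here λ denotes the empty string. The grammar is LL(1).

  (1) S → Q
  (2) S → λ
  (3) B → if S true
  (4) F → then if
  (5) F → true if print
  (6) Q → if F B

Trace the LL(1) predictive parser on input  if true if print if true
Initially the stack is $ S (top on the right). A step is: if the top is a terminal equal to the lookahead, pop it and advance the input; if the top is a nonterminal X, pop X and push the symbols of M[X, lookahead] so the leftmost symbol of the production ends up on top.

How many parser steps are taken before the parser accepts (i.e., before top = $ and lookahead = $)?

step 1: stack=$ S  input=if true if print if true $  — expand S → Q
step 2: stack=$ Q  input=if true if print if true $  — expand Q → if F B
step 3: stack=$ B F if  input=if true if print if true $  — match if
step 4: stack=$ B F  input=true if print if true $  — expand F → true if print
step 5: stack=$ B print if true  input=true if print if true $  — match true
step 6: stack=$ B print if  input=if print if true $  — match if
step 7: stack=$ B print  input=print if true $  — match print
step 8: stack=$ B  input=if true $  — expand B → if S true
step 9: stack=$ true S if  input=if true $  — match if
step 10: stack=$ true S  input=true $  — expand S → λ
step 11: stack=$ true  input=true $  — match true
Accept reached after 11 steps.

11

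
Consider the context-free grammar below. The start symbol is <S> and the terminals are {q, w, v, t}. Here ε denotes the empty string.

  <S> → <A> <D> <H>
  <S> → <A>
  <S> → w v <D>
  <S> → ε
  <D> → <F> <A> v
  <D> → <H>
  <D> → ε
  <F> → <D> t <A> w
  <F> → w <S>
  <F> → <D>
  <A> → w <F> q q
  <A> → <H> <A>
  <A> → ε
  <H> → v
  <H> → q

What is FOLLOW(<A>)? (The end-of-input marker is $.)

FIRST(<H>): from <H>→v we get {v}; from <H>→q we get {q}. So FIRST(<H>) = {q, v}.
FIRST(<A>): from <A>→w <F> q q we get {w}; from <A>→<H> <A> we get {q, v}; from <A>→ε we get {ε}. So FIRST(<A>) = {ε, q, v, w}.
FIRST(<S>): from <S>→<A> <D> <H> we get {q, t, v, w}; from <S>→<A> we get {ε, q, v, w}; from <S>→w v <D> we get {w}; from <S>→ε we get {ε}. So FIRST(<S>) = {ε, q, t, v, w}.
FIRST(<D>): from <D>→<F> <A> v we get {q, t, v, w}; from <D>→<H> we get {q, v}; from <D>→ε we get {ε}. So FIRST(<D>) = {ε, q, t, v, w}.
FIRST(<F>): from <F>→<D> t <A> w we get {q, t, v, w}; from <F>→w <S> we get {w}; from <F>→<D> we get {ε, q, t, v, w}. So FIRST(<F>) = {ε, q, t, v, w}.
FOLLOW(<S>) includes $ since <S> is the start symbol.
FOLLOW(<F>): in <D>→<F> <A> v, <F> is followed by <A> v with FIRST {q, v, w}; in <A>→w <F> q q, <F> is followed by q q with FIRST {q}. Thus FOLLOW(<F>) = {q, v, w}.
FOLLOW(<S>): in <F>→w <S>, the suffix after <S> is empty, so FOLLOW(<S>) ⊇ FOLLOW(<F>) = {q, v, w}. Thus FOLLOW(<S>) = {$, q, v, w}.
FOLLOW(<D>): in <S>→<A> <D> <H>, <D> is followed by <H> with FIRST {q, v}; in <S>→w v <D>, the suffix after <D> is empty, so FOLLOW(<D>) ⊇ FOLLOW(<S>) = {$, q, v, w}; in <F>→<D> t <A> w, <D> is followed by t <A> w with FIRST {t}; in <F>→<D>, the suffix after <D> is empty, so FOLLOW(<D>) ⊇ FOLLOW(<F>) = {q, v, w}. Thus FOLLOW(<D>) = {$, q, t, v, w}.
FOLLOW(<A>): in <S>→<A> <D> <H>, <A> is followed by <D> <H> with FIRST {q, t, v, w}; in <S>→<A>, the suffix after <A> is empty, so FOLLOW(<A>) ⊇ FOLLOW(<S>) = {$, q, v, w}; in <D>→<F> <A> v, <A> is followed by v with FIRST {v}; in <F>→<D> t <A> w, <A> is followed by w with FIRST {w}; in <A>→<H> <A>, the suffix after <A> is empty (adds nothing new). Thus FOLLOW(<A>) = {$, q, t, v, w}.
FOLLOW(<H>): in <S>→<A> <D> <H>, the suffix after <H> is empty, so FOLLOW(<H>) ⊇ FOLLOW(<S>) = {$, q, v, w}; in <D>→<H>, the suffix after <H> is empty, so FOLLOW(<H>) ⊇ FOLLOW(<D>) = {$, q, t, v, w}; in <A>→<H> <A>, <H> is followed by <A> with FIRST {ε, q, v, w}; in <A>→<H> <A>, the suffix after <H> is nullable, so FOLLOW(<H>) ⊇ FOLLOW(<A>) = {$, q, t, v, w}. Thus FOLLOW(<H>) = {$, q, t, v, w}.

{$, q, t, v, w}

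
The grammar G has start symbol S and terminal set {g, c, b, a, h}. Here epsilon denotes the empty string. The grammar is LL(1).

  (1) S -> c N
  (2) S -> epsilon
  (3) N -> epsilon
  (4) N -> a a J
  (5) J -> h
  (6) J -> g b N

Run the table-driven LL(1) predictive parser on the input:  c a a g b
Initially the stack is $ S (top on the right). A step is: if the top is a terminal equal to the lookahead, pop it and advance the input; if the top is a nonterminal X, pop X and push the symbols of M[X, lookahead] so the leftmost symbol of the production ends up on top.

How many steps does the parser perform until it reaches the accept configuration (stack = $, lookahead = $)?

     Stack    Input        Action
  1  $ S      c a a g b $  expand S -> c N
  2  $ N c    c a a g b $  match c
  3  $ N      a a g b $    expand N -> a a J
  4  $ J a a  a a g b $    match a
  5  $ J a    a g b $      match a
  6  $ J      g b $        expand J -> g b N
  7  $ N b g  g b $        match g
  8  $ N b    b $          match b
  9  $ N      $            expand N -> epsilon
Accept reached after 9 steps.

9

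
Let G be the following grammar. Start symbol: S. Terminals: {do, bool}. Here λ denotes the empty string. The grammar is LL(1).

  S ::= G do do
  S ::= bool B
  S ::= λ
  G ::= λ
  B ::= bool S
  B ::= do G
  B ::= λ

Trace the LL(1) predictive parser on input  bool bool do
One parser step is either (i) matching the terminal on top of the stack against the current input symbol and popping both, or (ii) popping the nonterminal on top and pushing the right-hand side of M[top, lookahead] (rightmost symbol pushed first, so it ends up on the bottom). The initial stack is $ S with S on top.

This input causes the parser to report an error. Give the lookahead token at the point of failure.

$

     Stack      Input           Action
  1  $ S        bool bool do $  expand S ::= bool B
  2  $ B bool   bool bool do $  match bool
  3  $ B        bool do $       expand B ::= bool S
  4  $ S bool   bool do $       match bool
  5  $ S        do $            expand S ::= G do do
  6  $ do do G  do $            expand G ::= λ
  7  $ do do    do $            match do
  8  $ do       $               error: top is terminal do but lookahead is $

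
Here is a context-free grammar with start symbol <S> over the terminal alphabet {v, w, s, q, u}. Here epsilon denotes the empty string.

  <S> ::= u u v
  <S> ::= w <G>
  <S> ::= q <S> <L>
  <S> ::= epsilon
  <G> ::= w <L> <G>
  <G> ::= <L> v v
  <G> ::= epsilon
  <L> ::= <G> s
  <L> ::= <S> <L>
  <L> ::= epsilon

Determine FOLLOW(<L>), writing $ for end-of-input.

{$, q, s, u, v, w}

FIRST(<S>): from <S>::=u u v we get {u}; from <S>::=w <G> we get {w}; from <S>::=q <S> <L> we get {q}; from <S>::=epsilon we get {epsilon}. So FIRST(<S>) = {epsilon, q, u, w}.
FIRST(<G>): from <G>::=w <L> <G> we get {w}; from <G>::=<L> v v we get {q, s, u, v, w}; from <G>::=epsilon we get {epsilon}. So FIRST(<G>) = {epsilon, q, s, u, v, w}.
FIRST(<L>): from <L>::=<G> s we get {q, s, u, v, w}; from <L>::=<S> <L> we get {epsilon, q, s, u, v, w}; from <L>::=epsilon we get {epsilon}. So FIRST(<L>) = {epsilon, q, s, u, v, w}.
FOLLOW(<S>) includes $ since <S> is the start symbol.
FOLLOW(<S>): in <S>::=q <S> <L>, <S> is followed by <L> with FIRST {epsilon, q, s, u, v, w}; in <S>::=q <S> <L>, the suffix after <S> is nullable (adds nothing new); in <L>::=<S> <L>, <S> is followed by <L> with FIRST {epsilon, q, s, u, v, w}; in <L>::=<S> <L>, the suffix after <S> is nullable, so FOLLOW(<S>) ⊇ FOLLOW(<L>) = {$, q, s, u, v, w}. Thus FOLLOW(<S>) = {$, q, s, u, v, w}.
FOLLOW(<G>): in <S>::=w <G>, the suffix after <G> is empty, so FOLLOW(<G>) ⊇ FOLLOW(<S>) = {$, q, s, u, v, w}; in <G>::=w <L> <G>, the suffix after <G> is empty (adds nothing new); in <L>::=<G> s, <G> is followed by s with FIRST {s}. Thus FOLLOW(<G>) = {$, q, s, u, v, w}.
FOLLOW(<L>): in <S>::=q <S> <L>, the suffix after <L> is empty, so FOLLOW(<L>) ⊇ FOLLOW(<S>) = {$, q, s, u, v, w}; in <G>::=w <L> <G>, <L> is followed by <G> with FIRST {epsilon, q, s, u, v, w}; in <G>::=w <L> <G>, the suffix after <L> is nullable, so FOLLOW(<L>) ⊇ FOLLOW(<G>) = {$, q, s, u, v, w}; in <G>::=<L> v v, <L> is followed by v v with FIRST {v}; in <L>::=<S> <L>, the suffix after <L> is empty (adds nothing new). Thus FOLLOW(<L>) = {$, q, s, u, v, w}.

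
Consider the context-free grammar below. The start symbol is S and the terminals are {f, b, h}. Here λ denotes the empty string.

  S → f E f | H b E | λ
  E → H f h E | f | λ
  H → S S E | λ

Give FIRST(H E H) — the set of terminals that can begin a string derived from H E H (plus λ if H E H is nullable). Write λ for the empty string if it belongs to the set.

{λ, b, f}

FIRST(S): from S→f E f we get {f}; from S→H b E we get {b, f}; from S→λ we get {λ}. So FIRST(S) = {λ, b, f}.
FIRST(E): from E→H f h E we get {b, f}; from E→f we get {f}; from E→λ we get {λ}. So FIRST(E) = {λ, b, f}.
FIRST(H): from H→S S E we get {λ, b, f}; from H→λ we get {λ}. So FIRST(H) = {λ, b, f}.
FIRST(H E H): take FIRST of each symbol in turn, carrying on past any symbol whose FIRST contains λ; result {λ, b, f}.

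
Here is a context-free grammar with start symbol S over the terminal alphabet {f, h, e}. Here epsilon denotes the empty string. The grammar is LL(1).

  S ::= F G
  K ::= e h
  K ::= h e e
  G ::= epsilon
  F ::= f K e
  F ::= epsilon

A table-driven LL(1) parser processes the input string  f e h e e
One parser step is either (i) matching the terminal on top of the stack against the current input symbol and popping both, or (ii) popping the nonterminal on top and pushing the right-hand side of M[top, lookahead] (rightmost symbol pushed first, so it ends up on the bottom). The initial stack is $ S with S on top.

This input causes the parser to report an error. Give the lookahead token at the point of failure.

step 1: stack=$ S  input=f e h e e $  — expand S ::= F G
step 2: stack=$ G F  input=f e h e e $  — expand F ::= f K e
step 3: stack=$ G e K f  input=f e h e e $  — match f
step 4: stack=$ G e K  input=e h e e $  — expand K ::= e h
step 5: stack=$ G e h e  input=e h e e $  — match e
step 6: stack=$ G e h  input=h e e $  — match h
step 7: stack=$ G e  input=e e $  — match e
step 8: stack=$ G  input=e $  — error: M[G, e] is empty

e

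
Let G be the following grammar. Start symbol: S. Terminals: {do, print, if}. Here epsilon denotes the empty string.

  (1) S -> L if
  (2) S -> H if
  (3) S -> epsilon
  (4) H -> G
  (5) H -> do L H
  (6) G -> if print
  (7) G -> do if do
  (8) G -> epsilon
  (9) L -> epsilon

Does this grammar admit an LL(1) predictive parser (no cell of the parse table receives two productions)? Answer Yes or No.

FIRST(S) = {epsilon, do, if}
FIRST(H) = {epsilon, do, if}
FIRST(G) = {epsilon, do, if}
FIRST(L) = {epsilon}
FOLLOW(S) = {$}
FOLLOW(H) = {if}
FOLLOW(G) = {if}
FOLLOW(L) = {do, if}
Cell M[G, if] receives both G -> if print and G -> epsilon — the grammar is not LL(1).

No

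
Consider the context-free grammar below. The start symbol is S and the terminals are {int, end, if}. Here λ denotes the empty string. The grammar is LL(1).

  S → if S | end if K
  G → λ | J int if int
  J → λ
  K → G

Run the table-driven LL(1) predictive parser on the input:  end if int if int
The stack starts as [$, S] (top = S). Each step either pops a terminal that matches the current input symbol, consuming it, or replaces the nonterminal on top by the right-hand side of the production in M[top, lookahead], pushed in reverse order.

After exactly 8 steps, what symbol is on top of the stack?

     Stack           Input                Action
  1  $ S             end if int if int $  expand S → end if K
  2  $ K if end      end if int if int $  match end
  3  $ K if          if int if int $      match if
  4  $ K             int if int $         expand K → G
  5  $ G             int if int $         expand G → J int if int
  6  $ int if int J  int if int $         expand J → λ
  7  $ int if int    int if int $         match int
  8  $ int if        if int $             match if
Stack after step 8: $ int (top = int).

int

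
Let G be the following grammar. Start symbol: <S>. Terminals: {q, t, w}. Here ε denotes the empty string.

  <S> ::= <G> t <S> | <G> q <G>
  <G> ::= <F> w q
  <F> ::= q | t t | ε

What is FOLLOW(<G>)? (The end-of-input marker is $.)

{$, q, t}

FIRST(<F>) = {ε, q, t}
FIRST(<G>) = {q, t, w}  (via <F> w q)
FIRST(<S>) = {q, t, w}  (via <G> t <S>, <G> q <G>)
FOLLOW(<S>) includes $ since <S> is the start symbol.
FOLLOW(<S>): in <S>::=<G> t <S>, the suffix after <S> is empty (adds nothing new). Thus FOLLOW(<S>) = {$}.
FOLLOW(<G>): in <S>::=<G> t <S>, <G> is followed by t <S> with FIRST {t}; in <S>::=<G> q <G> (occurrence 1), <G> is followed by q <G> with FIRST {q}; in <S>::=<G> q <G> (occurrence 2), the suffix after <G> is empty, so FOLLOW(<G>) ⊇ FOLLOW(<S>) = {$}. Thus FOLLOW(<G>) = {$, q, t}.
FOLLOW(<F>): in <G>::=<F> w q, <F> is followed by w q with FIRST {w}. Thus FOLLOW(<F>) = {w}.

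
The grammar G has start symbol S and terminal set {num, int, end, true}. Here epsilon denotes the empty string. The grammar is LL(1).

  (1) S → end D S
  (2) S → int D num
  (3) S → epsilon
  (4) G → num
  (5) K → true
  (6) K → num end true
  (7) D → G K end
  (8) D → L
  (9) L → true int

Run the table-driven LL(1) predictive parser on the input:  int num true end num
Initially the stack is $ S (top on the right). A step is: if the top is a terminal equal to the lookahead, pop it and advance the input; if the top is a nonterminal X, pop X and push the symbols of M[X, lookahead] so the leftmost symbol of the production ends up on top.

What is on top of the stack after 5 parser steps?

step 1: stack=$ S  input=int num true end num $  — expand S → int D num
step 2: stack=$ num D int  input=int num true end num $  — match int
step 3: stack=$ num D  input=num true end num $  — expand D → G K end
step 4: stack=$ num end K G  input=num true end num $  — expand G → num
step 5: stack=$ num end K num  input=num true end num $  — match num
Stack after step 5: $ num end K (top = K).

K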